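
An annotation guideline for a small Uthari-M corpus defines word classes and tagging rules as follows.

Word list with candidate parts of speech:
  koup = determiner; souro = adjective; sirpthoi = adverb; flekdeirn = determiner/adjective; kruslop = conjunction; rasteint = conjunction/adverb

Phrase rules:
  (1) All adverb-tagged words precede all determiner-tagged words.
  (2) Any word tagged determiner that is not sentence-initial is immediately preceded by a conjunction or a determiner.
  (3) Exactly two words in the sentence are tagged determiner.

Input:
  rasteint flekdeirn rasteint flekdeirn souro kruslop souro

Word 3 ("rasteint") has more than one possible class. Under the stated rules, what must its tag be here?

Candidates per position — 1:rasteint {conjunction,adverb}; 2:flekdeirn {determiner,adjective}; 3:rasteint {conjunction,adverb}; 4:flekdeirn {determiner,adjective}; 5:souro {adjective}; 6:kruslop {conjunction}; 7:souro {adjective}.
Position 2: adjective is ruled out by rule 3; that leaves determiner.
Position 3: adverb is ruled out by rule 1; that leaves conjunction.
Position 4: adjective is ruled out by rule 3; that leaves determiner.
Position 1: adverb is ruled out by rule 2; that leaves conjunction.
The only consistent sequence is: conjunction determiner conjunction determiner adjective conjunction adjective.
Check: rule 1 satisfied; rule 2 satisfied; rule 3 satisfied.

conjunction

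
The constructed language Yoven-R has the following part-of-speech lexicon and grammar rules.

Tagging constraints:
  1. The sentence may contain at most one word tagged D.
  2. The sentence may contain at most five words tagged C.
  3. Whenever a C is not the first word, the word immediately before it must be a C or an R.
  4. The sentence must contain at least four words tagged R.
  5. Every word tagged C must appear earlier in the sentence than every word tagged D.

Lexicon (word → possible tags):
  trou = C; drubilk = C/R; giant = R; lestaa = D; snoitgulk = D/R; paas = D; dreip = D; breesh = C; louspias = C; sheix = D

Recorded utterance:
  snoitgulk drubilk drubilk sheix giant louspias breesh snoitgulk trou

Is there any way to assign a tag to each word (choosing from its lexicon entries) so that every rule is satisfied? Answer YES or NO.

NO

Candidates per position — 1:snoitgulk {D,R}; 2:drubilk {C,R}; 3:drubilk {C,R}; 4:sheix {D}; 5:giant {R}; 6:louspias {C}; 7:breesh {C}; 8:snoitgulk {D,R}; 9:trou {C}.
Rule 5 cannot be satisfied by any choice of tags from the lexicon.
So there is no consistent tagging.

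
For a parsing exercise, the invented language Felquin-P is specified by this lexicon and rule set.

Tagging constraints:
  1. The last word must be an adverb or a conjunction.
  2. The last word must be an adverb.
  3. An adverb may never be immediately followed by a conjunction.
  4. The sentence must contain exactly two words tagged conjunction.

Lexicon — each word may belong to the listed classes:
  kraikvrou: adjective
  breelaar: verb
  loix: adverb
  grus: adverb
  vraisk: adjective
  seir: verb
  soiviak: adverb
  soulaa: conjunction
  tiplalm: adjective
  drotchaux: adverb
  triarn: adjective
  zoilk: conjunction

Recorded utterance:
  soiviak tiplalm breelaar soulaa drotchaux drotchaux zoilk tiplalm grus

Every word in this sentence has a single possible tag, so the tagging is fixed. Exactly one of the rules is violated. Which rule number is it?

Fixed tagging: adverb adjective verb conjunction adverb adverb conjunction adjective adverb.
Rule check: R1 pass, R2 pass, R3 fail, R4 pass.
Only rule 3 fails.

3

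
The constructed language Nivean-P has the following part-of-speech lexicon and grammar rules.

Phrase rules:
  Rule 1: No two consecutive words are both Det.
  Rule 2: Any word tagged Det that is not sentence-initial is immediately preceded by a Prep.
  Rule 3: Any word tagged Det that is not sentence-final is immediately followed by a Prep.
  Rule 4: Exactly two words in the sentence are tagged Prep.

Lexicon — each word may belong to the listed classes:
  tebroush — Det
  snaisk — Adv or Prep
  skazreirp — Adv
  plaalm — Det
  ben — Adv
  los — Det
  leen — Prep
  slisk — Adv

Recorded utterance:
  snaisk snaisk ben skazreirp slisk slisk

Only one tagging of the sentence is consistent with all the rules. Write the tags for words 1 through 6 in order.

Prep Prep Adv Adv Adv Adv

Candidates per position — 1:snaisk {Adv,Prep}; 2:snaisk {Adv,Prep}; 3:ben {Adv}; 4:skazreirp {Adv}; 5:slisk {Adv}; 6:slisk {Adv}.
Word 1 cannot be Adv — rule 4 would then fail for every completion. It is Prep.
Word 2 cannot be Adv — rule 4 would then fail for every completion. It is Prep.
The only consistent sequence is: Prep Prep Adv Adv Adv Adv.
Check: rule 1 ok; rule 2 ok; rule 3 ok; rule 4 ok.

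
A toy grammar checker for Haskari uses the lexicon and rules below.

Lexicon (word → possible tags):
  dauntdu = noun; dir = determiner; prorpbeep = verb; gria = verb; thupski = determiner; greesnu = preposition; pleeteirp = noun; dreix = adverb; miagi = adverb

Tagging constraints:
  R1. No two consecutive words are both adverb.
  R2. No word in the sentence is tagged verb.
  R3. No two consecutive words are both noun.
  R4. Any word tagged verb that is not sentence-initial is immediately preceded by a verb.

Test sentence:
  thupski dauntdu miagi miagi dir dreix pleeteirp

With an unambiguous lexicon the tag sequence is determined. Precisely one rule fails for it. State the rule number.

1

Fixed tagging: determiner noun adverb adverb determiner adverb noun.
Rule check: R1 ✗, R2 ✓, R3 ✓, R4 ✓.
Only rule 1 fails.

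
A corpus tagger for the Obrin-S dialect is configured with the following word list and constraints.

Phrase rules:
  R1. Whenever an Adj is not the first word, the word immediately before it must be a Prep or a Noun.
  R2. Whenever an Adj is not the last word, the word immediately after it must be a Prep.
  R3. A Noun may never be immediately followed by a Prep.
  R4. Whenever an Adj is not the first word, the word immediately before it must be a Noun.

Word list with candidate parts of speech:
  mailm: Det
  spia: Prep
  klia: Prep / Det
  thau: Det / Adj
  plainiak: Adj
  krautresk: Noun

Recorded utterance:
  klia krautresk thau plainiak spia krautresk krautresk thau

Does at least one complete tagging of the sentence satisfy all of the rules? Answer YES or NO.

Candidates per position — 1:klia {Prep,Det}; 2:krautresk {Noun}; 3:thau {Det,Adj}; 4:plainiak {Adj}; 5:spia {Prep}; 6:krautresk {Noun}; 7:krautresk {Noun}; 8:thau {Det,Adj}.
Rule 1 cannot be satisfied by any choice of tags from the lexicon.
So there is no consistent tagging.

NO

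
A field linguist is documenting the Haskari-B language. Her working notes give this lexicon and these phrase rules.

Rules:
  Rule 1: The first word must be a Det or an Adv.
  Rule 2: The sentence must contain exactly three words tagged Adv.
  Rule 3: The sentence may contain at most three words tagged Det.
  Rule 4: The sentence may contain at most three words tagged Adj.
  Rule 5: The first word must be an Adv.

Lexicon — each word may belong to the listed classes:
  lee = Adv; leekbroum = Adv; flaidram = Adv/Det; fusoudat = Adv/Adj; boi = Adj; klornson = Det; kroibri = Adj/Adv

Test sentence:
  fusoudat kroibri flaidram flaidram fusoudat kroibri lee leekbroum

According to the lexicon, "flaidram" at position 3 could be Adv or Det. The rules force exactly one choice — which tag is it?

Det

Candidates per position — 1:fusoudat {Adv,Adj}; 2:kroibri {Adj,Adv}; 3:flaidram {Adv,Det}; 4:flaidram {Adv,Det}; 5:fusoudat {Adv,Adj}; 6:kroibri {Adj,Adv}; 7:lee {Adv}; 8:leekbroum {Adv}.
Position 1: Adj is ruled out by rule 1; that leaves Adv.
Position 2: Adv is ruled out by rule 2; that leaves Adj.
Position 3: Adv is ruled out by rule 2; that leaves Det.
Position 4: Adv is ruled out by rule 2; that leaves Det.
Position 5: Adv is ruled out by rule 2; that leaves Adj.
Position 6: Adv is ruled out by rule 2; that leaves Adj.
The only consistent sequence is: Adv Adj Det Det Adj Adj Adv Adv.
Checking: rule 1 ✓; rule 2 ✓; rule 3 ✓; rule 4 ✓; rule 5 ✓.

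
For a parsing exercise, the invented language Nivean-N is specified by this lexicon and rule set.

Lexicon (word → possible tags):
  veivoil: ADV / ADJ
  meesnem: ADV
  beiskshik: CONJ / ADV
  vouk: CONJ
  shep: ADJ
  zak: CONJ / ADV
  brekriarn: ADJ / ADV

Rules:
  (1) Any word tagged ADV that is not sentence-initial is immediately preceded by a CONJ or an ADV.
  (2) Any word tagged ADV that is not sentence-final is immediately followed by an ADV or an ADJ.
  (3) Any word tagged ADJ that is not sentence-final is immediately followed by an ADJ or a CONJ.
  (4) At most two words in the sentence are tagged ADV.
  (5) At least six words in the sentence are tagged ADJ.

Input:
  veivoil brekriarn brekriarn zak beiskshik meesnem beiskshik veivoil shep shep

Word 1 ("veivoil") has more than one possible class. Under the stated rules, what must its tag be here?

Candidates per position — 1:veivoil {ADV,ADJ}; 2:brekriarn {ADJ,ADV}; 3:brekriarn {ADJ,ADV}; 4:zak {CONJ,ADV}; 5:beiskshik {CONJ,ADV}; 6:meesnem {ADV}; 7:beiskshik {CONJ,ADV}; 8:veivoil {ADV,ADJ}; 9:shep {ADJ}; 10:shep {ADJ}.
Word 1 cannot be ADV — rule 5 would then fail for every completion. It is ADJ.
Word 2 cannot be ADV — rule 1 would then fail for every completion. It is ADJ.
Word 3 cannot be ADV — rule 1 would then fail for every completion. It is ADJ.
Word 4 cannot be ADV — rule 1 would then fail for every completion. It is CONJ.
Word 7 cannot be CONJ — rule 2 would then fail for every completion. It is ADV.
Word 8 cannot be ADV — rule 4 would then fail for every completion. It is ADJ.
Word 5 cannot be ADV — rule 4 would then fail for every completion. It is CONJ.
That leaves exactly one tagging: ADJ ADJ ADJ CONJ CONJ ADV ADV ADJ ADJ ADJ.
Check: rule 1 ok; rule 2 ok; rule 3 ok; rule 4 ok; rule 5 ok.

ADJ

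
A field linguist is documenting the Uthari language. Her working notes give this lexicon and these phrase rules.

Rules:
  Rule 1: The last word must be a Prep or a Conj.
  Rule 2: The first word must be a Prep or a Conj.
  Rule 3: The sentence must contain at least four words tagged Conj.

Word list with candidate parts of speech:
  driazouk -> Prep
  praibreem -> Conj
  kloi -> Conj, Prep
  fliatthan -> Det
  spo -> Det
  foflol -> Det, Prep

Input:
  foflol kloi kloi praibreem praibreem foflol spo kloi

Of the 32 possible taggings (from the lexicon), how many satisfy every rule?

Candidates per position — 1:foflol {Det,Prep}; 2:kloi {Conj,Prep}; 3:kloi {Conj,Prep}; 4:praibreem {Conj}; 5:praibreem {Conj}; 6:foflol {Det,Prep}; 7:spo {Det}; 8:kloi {Conj,Prep}.
There are 32 candidate sequences in total.
Checking each against the rules leaves 8 sequences.
Count = 8.

8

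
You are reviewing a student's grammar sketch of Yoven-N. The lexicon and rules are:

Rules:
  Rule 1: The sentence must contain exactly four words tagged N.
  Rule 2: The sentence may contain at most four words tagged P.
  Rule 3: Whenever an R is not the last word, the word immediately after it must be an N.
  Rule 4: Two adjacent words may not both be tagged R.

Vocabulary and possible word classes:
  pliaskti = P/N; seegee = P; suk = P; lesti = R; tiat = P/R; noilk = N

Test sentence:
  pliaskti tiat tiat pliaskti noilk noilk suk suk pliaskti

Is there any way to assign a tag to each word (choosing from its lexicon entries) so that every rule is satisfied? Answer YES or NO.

YES

Candidates per position — 1:pliaskti {P,N}; 2:tiat {P,R}; 3:tiat {P,R}; 4:pliaskti {P,N}; 5:noilk {N}; 6:noilk {N}; 7:suk {P}; 8:suk {P}; 9:pliaskti {P,N}.
One satisfying assignment: N P R N N N P P P.
Check: rule 1 ✓; rule 2 ✓; rule 3 ✓; rule 4 ✓.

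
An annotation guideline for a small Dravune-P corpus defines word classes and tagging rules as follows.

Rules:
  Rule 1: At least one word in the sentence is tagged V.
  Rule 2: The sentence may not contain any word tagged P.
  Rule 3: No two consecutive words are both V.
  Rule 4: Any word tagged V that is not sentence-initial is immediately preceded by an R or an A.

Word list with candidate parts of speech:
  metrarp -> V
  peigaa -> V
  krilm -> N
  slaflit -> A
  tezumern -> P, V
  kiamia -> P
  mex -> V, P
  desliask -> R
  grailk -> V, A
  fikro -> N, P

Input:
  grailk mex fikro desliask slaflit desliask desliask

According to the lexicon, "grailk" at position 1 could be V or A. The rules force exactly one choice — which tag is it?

A

Candidates per position — 1:grailk {V,A}; 2:mex {V,P}; 3:fikro {N,P}; 4:desliask {R}; 5:slaflit {A}; 6:desliask {R}; 7:desliask {R}.
Word 2 cannot be P — rule 2 would then fail for every completion. It is V.
Word 3 cannot be P — rule 2 would then fail for every completion. It is N.
Word 1 cannot be V — rule 3 would then fail for every completion. It is A.
The only consistent sequence is: A V N R A R R.
Checking: rule 1 ok; rule 2 ok; rule 3 ok; rule 4 ok.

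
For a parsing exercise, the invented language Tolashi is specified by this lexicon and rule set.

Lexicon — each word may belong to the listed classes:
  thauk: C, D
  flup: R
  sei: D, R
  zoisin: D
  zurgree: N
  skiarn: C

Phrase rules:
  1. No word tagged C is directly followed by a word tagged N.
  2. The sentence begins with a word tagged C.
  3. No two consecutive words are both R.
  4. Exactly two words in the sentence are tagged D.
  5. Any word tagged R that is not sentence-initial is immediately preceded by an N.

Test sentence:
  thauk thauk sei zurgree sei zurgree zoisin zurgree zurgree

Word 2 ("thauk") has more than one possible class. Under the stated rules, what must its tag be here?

Candidates per position — 1:thauk {C,D}; 2:thauk {C,D}; 3:sei {D,R}; 4:zurgree {N}; 5:sei {D,R}; 6:zurgree {N}; 7:zoisin {D}; 8:zurgree {N}; 9:zurgree {N}.
If word 1 were D, no tagging could satisfy rule 2; so word 1 is C.
If word 3 were R, no tagging could satisfy rule 5; so word 3 is D.
If word 5 were D, no tagging could satisfy rule 4; so word 5 is R.
If word 2 were D, no tagging could satisfy rule 4; so word 2 is C.
The only consistent sequence is: C C D N R N D N N.
Rule-by-rule: rule 1 satisfied; rule 2 satisfied; rule 3 satisfied; rule 4 satisfied; rule 5 satisfied.

C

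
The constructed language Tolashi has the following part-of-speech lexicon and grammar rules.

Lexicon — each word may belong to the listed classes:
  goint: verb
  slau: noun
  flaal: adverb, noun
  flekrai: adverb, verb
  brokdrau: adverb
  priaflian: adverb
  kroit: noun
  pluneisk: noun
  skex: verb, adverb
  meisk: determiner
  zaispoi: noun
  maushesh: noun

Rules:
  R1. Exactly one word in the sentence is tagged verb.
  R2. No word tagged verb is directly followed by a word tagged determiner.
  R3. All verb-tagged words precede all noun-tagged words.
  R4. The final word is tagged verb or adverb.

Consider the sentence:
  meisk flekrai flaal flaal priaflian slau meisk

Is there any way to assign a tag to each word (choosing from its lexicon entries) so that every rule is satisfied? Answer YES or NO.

NO

Candidates per position — 1:meisk {determiner}; 2:flekrai {adverb,verb}; 3:flaal {adverb,noun}; 4:flaal {adverb,noun}; 5:priaflian {adverb}; 6:slau {noun}; 7:meisk {determiner}.
Rule 4 cannot be satisfied by any choice of tags from the lexicon.
So there is no consistent tagging.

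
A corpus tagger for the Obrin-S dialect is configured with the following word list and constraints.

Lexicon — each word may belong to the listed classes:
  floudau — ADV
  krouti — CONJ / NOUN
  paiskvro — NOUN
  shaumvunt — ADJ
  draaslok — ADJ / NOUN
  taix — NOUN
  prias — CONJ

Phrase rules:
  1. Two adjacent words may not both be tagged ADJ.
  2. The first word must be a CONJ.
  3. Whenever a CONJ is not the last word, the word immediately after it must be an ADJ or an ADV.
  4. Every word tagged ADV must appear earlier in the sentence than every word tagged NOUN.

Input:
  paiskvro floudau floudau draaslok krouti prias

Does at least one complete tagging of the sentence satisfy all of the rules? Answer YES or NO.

Candidates per position — 1:paiskvro {NOUN}; 2:floudau {ADV}; 3:floudau {ADV}; 4:draaslok {ADJ,NOUN}; 5:krouti {CONJ,NOUN}; 6:prias {CONJ}.
Rule 2 cannot be satisfied by any choice of tags from the lexicon.
So there is no consistent tagging.

NO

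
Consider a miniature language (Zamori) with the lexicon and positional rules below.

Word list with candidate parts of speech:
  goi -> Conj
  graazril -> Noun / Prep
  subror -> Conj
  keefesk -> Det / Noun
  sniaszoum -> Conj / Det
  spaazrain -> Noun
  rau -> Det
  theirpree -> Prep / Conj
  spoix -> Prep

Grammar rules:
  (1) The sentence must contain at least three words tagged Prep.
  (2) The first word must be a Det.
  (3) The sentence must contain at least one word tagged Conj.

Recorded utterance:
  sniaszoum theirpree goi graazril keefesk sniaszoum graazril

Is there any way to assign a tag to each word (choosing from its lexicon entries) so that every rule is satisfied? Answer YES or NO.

YES

Candidates per position — 1:sniaszoum {Conj,Det}; 2:theirpree {Prep,Conj}; 3:goi {Conj}; 4:graazril {Noun,Prep}; 5:keefesk {Det,Noun}; 6:sniaszoum {Conj,Det}; 7:graazril {Noun,Prep}.
One satisfying assignment: Det Prep Conj Prep Det Det Prep.
Rule-by-rule: rule 1 ✓; rule 2 ✓; rule 3 ✓.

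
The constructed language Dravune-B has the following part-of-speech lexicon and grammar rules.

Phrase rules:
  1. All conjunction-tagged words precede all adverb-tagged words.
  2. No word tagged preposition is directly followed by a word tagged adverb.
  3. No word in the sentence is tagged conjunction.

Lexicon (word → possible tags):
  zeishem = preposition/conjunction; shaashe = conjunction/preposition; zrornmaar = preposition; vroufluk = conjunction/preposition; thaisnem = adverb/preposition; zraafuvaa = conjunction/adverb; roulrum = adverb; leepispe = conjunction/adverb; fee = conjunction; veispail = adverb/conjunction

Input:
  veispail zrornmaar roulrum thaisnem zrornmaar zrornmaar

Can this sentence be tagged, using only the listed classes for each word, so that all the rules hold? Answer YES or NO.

NO

Candidates per position — 1:veispail {adverb,conjunction}; 2:zrornmaar {preposition}; 3:roulrum {adverb}; 4:thaisnem {adverb,preposition}; 5:zrornmaar {preposition}; 6:zrornmaar {preposition}.
Rule 2 cannot be satisfied by any choice of tags from the lexicon.
So there is no consistent tagging.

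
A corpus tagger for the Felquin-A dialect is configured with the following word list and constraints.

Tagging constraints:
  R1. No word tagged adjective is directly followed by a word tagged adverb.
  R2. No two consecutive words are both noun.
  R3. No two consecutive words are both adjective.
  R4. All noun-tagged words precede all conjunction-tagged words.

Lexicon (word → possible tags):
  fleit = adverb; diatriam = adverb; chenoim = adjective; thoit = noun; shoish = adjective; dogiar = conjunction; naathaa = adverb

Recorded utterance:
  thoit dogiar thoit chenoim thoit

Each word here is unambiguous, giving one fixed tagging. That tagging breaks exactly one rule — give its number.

Fixed tagging: noun conjunction noun adjective noun.
Checking each rule: R1 pass, R2 pass, R3 pass, R4 fail.
Only rule 4 fails.

4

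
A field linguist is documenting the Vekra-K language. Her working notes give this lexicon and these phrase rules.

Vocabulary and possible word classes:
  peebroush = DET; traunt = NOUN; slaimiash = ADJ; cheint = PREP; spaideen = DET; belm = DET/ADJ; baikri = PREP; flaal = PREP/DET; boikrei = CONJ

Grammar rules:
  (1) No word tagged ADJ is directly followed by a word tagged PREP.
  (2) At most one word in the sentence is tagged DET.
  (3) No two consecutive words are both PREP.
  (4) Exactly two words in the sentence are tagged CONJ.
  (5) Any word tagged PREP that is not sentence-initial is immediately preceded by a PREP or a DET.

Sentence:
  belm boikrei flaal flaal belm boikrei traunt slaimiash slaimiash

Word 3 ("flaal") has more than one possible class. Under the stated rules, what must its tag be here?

DET

Candidates per position — 1:belm {DET,ADJ}; 2:boikrei {CONJ}; 3:flaal {PREP,DET}; 4:flaal {PREP,DET}; 5:belm {DET,ADJ}; 6:boikrei {CONJ}; 7:traunt {NOUN}; 8:slaimiash {ADJ}; 9:slaimiash {ADJ}.
At position 3, choosing PREP makes rule 5 impossible to satisfy; hence DET.
At position 4, choosing DET makes rule 2 impossible to satisfy; hence PREP.
At position 5, choosing DET makes rule 2 impossible to satisfy; hence ADJ.
At position 1, choosing DET makes rule 2 impossible to satisfy; hence ADJ.
The unique satisfying tagging is: ADJ CONJ DET PREP ADJ CONJ NOUN ADJ ADJ.
Check: rule 1 satisfied; rule 2 satisfied; rule 3 satisfied; rule 4 satisfied; rule 5 satisfied.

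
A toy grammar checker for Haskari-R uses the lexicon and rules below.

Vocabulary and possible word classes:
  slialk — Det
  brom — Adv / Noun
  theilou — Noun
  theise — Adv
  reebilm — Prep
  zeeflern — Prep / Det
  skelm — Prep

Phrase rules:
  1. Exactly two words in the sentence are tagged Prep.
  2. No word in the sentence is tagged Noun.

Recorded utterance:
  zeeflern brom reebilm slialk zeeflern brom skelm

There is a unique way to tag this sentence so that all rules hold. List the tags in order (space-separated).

Det Adv Prep Det Det Adv Prep

Candidates per position — 1:zeeflern {Prep,Det}; 2:brom {Adv,Noun}; 3:reebilm {Prep}; 4:slialk {Det}; 5:zeeflern {Prep,Det}; 6:brom {Adv,Noun}; 7:skelm {Prep}.
At position 1, choosing Prep makes rule 1 impossible to satisfy; hence Det.
At position 2, choosing Noun makes rule 2 impossible to satisfy; hence Adv.
At position 5, choosing Prep makes rule 1 impossible to satisfy; hence Det.
At position 6, choosing Noun makes rule 2 impossible to satisfy; hence Adv.
So the tagging must be: Det Adv Prep Det Det Adv Prep.
Verifying each rule — rule 1 ✓; rule 2 ✓.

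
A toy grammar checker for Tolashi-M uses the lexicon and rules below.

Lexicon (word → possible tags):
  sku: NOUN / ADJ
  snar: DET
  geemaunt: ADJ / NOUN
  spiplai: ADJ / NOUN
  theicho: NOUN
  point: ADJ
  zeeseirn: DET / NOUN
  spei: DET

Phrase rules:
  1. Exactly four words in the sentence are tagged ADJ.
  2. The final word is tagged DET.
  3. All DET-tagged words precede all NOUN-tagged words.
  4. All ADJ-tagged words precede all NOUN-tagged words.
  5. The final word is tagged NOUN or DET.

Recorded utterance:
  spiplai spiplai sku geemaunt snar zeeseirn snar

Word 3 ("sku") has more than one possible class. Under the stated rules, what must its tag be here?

Candidates per position — 1:spiplai {ADJ,NOUN}; 2:spiplai {ADJ,NOUN}; 3:sku {NOUN,ADJ}; 4:geemaunt {ADJ,NOUN}; 5:snar {DET}; 6:zeeseirn {DET,NOUN}; 7:snar {DET}.
At position 1, choosing NOUN makes rule 1 impossible to satisfy; hence ADJ.
At position 2, choosing NOUN makes rule 1 impossible to satisfy; hence ADJ.
At position 3, choosing NOUN makes rule 1 impossible to satisfy; hence ADJ.
At position 4, choosing NOUN makes rule 1 impossible to satisfy; hence ADJ.
At position 6, choosing NOUN makes rule 3 impossible to satisfy; hence DET.
The only consistent sequence is: ADJ ADJ ADJ ADJ DET DET DET.
Check: rule 1 ✓; rule 2 ✓; rule 3 ✓; rule 4 ✓; rule 5 ✓.

ADJ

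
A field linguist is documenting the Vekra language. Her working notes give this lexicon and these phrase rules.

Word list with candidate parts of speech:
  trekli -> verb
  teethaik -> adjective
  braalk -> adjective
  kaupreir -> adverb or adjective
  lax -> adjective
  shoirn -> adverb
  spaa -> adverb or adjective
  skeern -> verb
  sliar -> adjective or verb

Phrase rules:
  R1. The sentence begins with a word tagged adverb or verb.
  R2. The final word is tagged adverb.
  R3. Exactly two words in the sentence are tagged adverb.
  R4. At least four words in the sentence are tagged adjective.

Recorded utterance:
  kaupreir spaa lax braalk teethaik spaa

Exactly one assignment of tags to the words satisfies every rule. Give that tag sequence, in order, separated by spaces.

Candidates per position — 1:kaupreir {adverb,adjective}; 2:spaa {adverb,adjective}; 3:lax {adjective}; 4:braalk {adjective}; 5:teethaik {adjective}; 6:spaa {adverb,adjective}.
Position 1: tagging it adjective would leave rule 1 unsatisfiable, so it must be adverb.
Position 6: tagging it adjective would leave rule 2 unsatisfiable, so it must be adverb.
Position 2: tagging it adverb would leave rule 3 unsatisfiable, so it must be adjective.
That leaves exactly one tagging: adverb adjective adjective adjective adjective adverb.
Verifying each rule — rule 1 satisfied; rule 2 satisfied; rule 3 satisfied; rule 4 satisfied.

adverb adjective adjective adjective adjective adverb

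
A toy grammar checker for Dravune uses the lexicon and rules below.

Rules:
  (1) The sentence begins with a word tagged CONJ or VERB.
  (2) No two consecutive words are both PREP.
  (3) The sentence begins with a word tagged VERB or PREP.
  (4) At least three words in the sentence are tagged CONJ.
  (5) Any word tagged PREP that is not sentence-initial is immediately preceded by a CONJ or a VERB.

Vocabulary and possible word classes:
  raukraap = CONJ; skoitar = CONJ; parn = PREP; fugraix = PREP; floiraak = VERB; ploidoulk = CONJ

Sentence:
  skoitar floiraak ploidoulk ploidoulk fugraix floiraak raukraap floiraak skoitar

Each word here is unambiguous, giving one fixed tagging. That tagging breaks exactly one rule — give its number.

Fixed tagging: CONJ VERB CONJ CONJ PREP VERB CONJ VERB CONJ.
Applying the rules: R1 pass, R2 pass, R3 fail, R4 pass, R5 pass.
Only rule 3 fails.

3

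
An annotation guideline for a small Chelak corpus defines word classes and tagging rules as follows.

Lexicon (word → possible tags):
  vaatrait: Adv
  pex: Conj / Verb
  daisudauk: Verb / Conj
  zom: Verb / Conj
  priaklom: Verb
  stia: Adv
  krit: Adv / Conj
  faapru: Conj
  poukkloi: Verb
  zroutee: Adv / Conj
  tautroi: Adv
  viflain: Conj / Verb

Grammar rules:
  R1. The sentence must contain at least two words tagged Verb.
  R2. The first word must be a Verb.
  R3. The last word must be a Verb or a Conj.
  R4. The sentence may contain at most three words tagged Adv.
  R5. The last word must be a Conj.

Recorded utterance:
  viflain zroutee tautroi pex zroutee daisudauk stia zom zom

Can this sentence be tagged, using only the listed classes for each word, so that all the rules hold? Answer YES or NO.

YES

Candidates per position — 1:viflain {Conj,Verb}; 2:zroutee {Adv,Conj}; 3:tautroi {Adv}; 4:pex {Conj,Verb}; 5:zroutee {Adv,Conj}; 6:daisudauk {Verb,Conj}; 7:stia {Adv}; 8:zom {Verb,Conj}; 9:zom {Verb,Conj}.
One satisfying assignment: Verb Conj Adv Verb Conj Conj Adv Conj Conj.
Check: rule 1 ✓; rule 2 ✓; rule 3 ✓; rule 4 ✓; rule 5 ✓.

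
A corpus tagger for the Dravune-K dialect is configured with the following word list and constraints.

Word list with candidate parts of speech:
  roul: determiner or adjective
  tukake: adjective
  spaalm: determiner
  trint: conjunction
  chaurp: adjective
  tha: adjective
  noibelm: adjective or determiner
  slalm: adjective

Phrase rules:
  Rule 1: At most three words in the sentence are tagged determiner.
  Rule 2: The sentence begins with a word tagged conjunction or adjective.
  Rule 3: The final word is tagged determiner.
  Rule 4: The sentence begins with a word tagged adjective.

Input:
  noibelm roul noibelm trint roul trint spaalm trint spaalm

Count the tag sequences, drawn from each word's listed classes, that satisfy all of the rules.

4

Candidates per position — 1:noibelm {adjective,determiner}; 2:roul {determiner,adjective}; 3:noibelm {adjective,determiner}; 4:trint {conjunction}; 5:roul {determiner,adjective}; 6:trint {conjunction}; 7:spaalm {determiner}; 8:trint {conjunction}; 9:spaalm {determiner}.
There are 16 candidate sequences in total.
The sequences that satisfy every rule: adjective determiner adjective conjunction adjective conjunction determiner conjunction determiner; adjective adjective adjective conjunction determiner conjunction determiner conjunction determiner; adjective adjective adjective conjunction adjective conjunction determiner conjunction determiner; adjective adjective determiner conjunction adjective conjunction determiner conjunction determiner.
Count = 4.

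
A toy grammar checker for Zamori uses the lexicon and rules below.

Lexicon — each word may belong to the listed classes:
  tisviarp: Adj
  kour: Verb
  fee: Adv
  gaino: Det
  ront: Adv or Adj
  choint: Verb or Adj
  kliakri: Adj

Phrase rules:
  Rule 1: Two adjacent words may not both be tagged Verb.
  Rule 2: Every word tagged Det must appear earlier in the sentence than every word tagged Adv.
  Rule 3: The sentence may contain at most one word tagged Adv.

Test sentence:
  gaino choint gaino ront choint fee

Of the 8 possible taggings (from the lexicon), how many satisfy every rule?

4

Candidates per position — 1:gaino {Det}; 2:choint {Verb,Adj}; 3:gaino {Det}; 4:ront {Adv,Adj}; 5:choint {Verb,Adj}; 6:fee {Adv}.
There are 8 candidate sequences in total.
The sequences that satisfy every rule: Det Verb Det Adj Verb Adv; Det Verb Det Adj Adj Adv; Det Adj Det Adj Verb Adv; Det Adj Det Adj Adj Adv.
Count = 4.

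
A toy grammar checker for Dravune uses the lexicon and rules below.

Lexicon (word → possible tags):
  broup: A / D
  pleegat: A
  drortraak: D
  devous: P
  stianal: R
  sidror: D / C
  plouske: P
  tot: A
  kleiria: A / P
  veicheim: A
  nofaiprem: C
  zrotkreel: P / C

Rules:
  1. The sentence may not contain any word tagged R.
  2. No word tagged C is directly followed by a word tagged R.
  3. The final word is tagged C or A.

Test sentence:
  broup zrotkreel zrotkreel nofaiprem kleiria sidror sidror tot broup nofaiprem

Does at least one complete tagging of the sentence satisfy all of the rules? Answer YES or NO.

Candidates per position — 1:broup {A,D}; 2:zrotkreel {P,C}; 3:zrotkreel {P,C}; 4:nofaiprem {C}; 5:kleiria {A,P}; 6:sidror {D,C}; 7:sidror {D,C}; 8:tot {A}; 9:broup {A,D}; 10:nofaiprem {C}.
One satisfying assignment: D C P C P D C A D C.
Checking: rule 1 ✓; rule 2 ✓; rule 3 ✓.

YES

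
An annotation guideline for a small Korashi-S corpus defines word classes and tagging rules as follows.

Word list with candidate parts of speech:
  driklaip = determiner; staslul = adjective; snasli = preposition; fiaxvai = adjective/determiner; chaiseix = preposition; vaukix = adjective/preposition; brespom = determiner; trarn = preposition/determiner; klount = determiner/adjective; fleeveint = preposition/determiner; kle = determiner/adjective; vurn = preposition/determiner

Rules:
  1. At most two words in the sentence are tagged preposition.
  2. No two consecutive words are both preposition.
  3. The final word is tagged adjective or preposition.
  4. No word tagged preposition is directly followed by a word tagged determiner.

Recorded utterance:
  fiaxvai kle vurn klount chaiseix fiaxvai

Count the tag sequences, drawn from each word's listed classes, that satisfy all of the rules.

Candidates per position — 1:fiaxvai {adjective,determiner}; 2:kle {determiner,adjective}; 3:vurn {preposition,determiner}; 4:klount {determiner,adjective}; 5:chaiseix {preposition}; 6:fiaxvai {adjective,determiner}.
There are 32 candidate sequences in total.
Checking each against the rules leaves 12 sequences.
Count = 12.

12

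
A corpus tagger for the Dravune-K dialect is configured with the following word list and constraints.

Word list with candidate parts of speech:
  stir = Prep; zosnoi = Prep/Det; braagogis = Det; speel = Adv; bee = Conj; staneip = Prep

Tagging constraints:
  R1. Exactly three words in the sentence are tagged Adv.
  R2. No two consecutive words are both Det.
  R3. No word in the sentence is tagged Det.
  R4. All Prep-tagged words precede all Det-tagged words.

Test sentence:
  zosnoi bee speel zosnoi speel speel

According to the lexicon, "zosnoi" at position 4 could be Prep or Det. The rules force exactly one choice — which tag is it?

Candidates per position — 1:zosnoi {Prep,Det}; 2:bee {Conj}; 3:speel {Adv}; 4:zosnoi {Prep,Det}; 5:speel {Adv}; 6:speel {Adv}.
If word 1 were Det, no tagging could satisfy rule 3; so word 1 is Prep.
If word 4 were Det, no tagging could satisfy rule 3; so word 4 is Prep.
That leaves exactly one tagging: Prep Conj Adv Prep Adv Adv.
Checking: rule 1 ok; rule 2 ok; rule 3 ok; rule 4 ok.

Prep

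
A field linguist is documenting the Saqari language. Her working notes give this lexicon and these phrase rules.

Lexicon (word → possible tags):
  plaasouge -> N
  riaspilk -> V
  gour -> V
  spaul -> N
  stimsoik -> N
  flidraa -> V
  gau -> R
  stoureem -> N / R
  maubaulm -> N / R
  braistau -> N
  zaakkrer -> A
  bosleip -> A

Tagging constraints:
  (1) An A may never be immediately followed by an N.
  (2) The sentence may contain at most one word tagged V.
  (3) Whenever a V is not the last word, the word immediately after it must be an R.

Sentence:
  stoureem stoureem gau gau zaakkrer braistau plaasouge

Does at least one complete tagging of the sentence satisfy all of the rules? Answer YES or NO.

Candidates per position — 1:stoureem {N,R}; 2:stoureem {N,R}; 3:gau {R}; 4:gau {R}; 5:zaakkrer {A}; 6:braistau {N}; 7:plaasouge {N}.
Rule 1 cannot be satisfied by any choice of tags from the lexicon.
So there is no consistent tagging.

NO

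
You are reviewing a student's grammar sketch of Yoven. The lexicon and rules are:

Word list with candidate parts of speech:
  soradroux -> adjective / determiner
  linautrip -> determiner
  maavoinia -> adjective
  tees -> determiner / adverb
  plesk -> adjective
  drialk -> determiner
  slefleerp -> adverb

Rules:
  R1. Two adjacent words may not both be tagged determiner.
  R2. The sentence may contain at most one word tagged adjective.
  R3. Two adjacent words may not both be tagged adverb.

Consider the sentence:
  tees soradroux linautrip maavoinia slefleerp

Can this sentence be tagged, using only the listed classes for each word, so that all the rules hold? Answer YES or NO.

NO

Candidates per position — 1:tees {determiner,adverb}; 2:soradroux {adjective,determiner}; 3:linautrip {determiner}; 4:maavoinia {adjective}; 5:slefleerp {adverb}.
Every candidate sequence violates at least one rule; no consistent tagging exists.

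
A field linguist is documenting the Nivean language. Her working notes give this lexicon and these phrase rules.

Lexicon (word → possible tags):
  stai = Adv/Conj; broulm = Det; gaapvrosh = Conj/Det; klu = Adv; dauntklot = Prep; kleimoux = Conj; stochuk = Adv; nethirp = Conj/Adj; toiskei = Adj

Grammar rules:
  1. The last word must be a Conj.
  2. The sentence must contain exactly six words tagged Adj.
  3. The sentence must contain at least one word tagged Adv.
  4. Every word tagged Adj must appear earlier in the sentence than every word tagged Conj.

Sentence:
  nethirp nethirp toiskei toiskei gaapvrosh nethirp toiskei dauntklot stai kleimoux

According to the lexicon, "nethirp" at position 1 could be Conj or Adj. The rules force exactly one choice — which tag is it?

Candidates per position — 1:nethirp {Conj,Adj}; 2:nethirp {Conj,Adj}; 3:toiskei {Adj}; 4:toiskei {Adj}; 5:gaapvrosh {Conj,Det}; 6:nethirp {Conj,Adj}; 7:toiskei {Adj}; 8:dauntklot {Prep}; 9:stai {Adv,Conj}; 10:kleimoux {Conj}.
Position 1: tagging it Conj would leave rule 2 unsatisfiable, so it must be Adj.
Position 2: tagging it Conj would leave rule 2 unsatisfiable, so it must be Adj.
Position 5: tagging it Conj would leave rule 4 unsatisfiable, so it must be Det.
Position 6: tagging it Conj would leave rule 2 unsatisfiable, so it must be Adj.
Position 9: tagging it Conj would leave rule 3 unsatisfiable, so it must be Adv.
That leaves exactly one tagging: Adj Adj Adj Adj Det Adj Adj Prep Adv Conj.
Check: rule 1 satisfied; rule 2 satisfied; rule 3 satisfied; rule 4 satisfied.

Adj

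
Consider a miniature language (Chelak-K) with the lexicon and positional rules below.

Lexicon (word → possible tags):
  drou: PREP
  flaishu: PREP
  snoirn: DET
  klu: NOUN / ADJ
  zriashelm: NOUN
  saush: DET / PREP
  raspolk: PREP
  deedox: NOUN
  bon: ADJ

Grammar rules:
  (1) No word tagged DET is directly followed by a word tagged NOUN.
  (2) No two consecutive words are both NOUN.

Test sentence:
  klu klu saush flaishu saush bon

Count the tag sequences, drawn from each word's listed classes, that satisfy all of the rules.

Candidates per position — 1:klu {NOUN,ADJ}; 2:klu {NOUN,ADJ}; 3:saush {DET,PREP}; 4:flaishu {PREP}; 5:saush {DET,PREP}; 6:bon {ADJ}.
There are 16 candidate sequences in total.
Checking each against the rules leaves 12 sequences.
Count = 12.

12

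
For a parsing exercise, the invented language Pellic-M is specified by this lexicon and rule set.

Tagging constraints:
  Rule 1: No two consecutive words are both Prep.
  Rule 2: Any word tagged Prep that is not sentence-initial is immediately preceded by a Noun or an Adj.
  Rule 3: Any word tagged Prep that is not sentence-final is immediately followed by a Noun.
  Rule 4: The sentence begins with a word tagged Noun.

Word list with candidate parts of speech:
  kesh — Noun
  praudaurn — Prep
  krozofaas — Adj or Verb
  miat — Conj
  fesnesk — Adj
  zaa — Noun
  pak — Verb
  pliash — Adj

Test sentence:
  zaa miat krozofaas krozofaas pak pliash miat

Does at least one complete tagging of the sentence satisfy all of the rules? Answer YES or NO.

YES

Candidates per position — 1:zaa {Noun}; 2:miat {Conj}; 3:krozofaas {Adj,Verb}; 4:krozofaas {Adj,Verb}; 5:pak {Verb}; 6:pliash {Adj}; 7:miat {Conj}.
One satisfying assignment: Noun Conj Adj Verb Verb Adj Conj.
Rule-by-rule: rule 1 satisfied; rule 2 satisfied; rule 3 satisfied; rule 4 satisfied.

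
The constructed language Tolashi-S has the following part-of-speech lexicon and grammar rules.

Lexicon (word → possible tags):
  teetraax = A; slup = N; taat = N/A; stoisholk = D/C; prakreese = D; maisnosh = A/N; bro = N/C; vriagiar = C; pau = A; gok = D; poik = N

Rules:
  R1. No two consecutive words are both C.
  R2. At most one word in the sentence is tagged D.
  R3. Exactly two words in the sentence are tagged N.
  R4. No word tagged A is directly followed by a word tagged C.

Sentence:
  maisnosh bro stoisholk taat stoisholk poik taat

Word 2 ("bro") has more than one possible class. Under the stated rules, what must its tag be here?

N

Candidates per position — 1:maisnosh {A,N}; 2:bro {N,C}; 3:stoisholk {D,C}; 4:taat {N,A}; 5:stoisholk {D,C}; 6:poik {N}; 7:taat {N,A}.
Position 2: the remaining choice is settled jointly with positions 1, 3, 4, 5, 7 — only N at position 2 is part of a tagging that satisfies every rule.
The unique satisfying tagging is: A N C A D N A.
Rule-by-rule: rule 1 ✓; rule 2 ✓; rule 3 ✓; rule 4 ✓.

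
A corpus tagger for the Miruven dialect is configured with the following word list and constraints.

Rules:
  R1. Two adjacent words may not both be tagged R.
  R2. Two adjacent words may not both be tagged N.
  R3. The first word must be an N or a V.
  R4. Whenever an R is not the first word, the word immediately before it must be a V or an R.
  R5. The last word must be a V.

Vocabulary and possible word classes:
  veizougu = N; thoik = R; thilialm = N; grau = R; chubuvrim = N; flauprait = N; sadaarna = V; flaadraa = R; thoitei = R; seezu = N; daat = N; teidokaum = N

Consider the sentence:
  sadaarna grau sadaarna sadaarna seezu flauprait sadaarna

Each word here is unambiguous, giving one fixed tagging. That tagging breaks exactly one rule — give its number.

Fixed tagging: V R V V N N V.
Checking each rule: R1 pass, R2 fail, R3 pass, R4 pass, R5 pass.
Only rule 2 fails.

2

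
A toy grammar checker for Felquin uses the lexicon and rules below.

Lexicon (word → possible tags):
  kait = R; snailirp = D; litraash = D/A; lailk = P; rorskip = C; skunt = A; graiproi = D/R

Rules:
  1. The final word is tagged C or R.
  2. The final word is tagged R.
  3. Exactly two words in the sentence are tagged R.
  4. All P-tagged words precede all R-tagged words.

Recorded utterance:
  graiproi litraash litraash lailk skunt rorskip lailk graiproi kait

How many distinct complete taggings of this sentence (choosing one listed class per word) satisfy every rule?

Candidates per position — 1:graiproi {D,R}; 2:litraash {D,A}; 3:litraash {D,A}; 4:lailk {P}; 5:skunt {A}; 6:rorskip {C}; 7:lailk {P}; 8:graiproi {D,R}; 9:kait {R}.
There are 16 candidate sequences in total.
The sequences that satisfy every rule: D D D P A C P R R; D D A P A C P R R; D A D P A C P R R; D A A P A C P R R.
Count = 4.

4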